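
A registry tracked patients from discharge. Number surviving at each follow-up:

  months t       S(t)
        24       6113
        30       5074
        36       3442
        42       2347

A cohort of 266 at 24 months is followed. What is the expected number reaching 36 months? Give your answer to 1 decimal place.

The relevant probability is 3442/6113 = 0.563062.
Expected number = 266 × 0.563062 = 149.8.

149.8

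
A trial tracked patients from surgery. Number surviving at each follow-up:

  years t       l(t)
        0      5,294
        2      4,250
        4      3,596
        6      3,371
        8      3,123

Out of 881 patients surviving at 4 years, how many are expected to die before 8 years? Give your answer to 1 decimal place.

115.9

The relevant probability is 1 − 3,123/3,596 = 0.131535.
Expected number = 881 × 0.131535 = 115.9.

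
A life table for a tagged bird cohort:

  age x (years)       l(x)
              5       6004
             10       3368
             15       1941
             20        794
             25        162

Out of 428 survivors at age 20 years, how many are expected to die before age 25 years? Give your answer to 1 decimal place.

The relevant probability is 1 − 162/794 = 0.795970.
Expected number = 428 × 0.795970 = 340.7.

340.7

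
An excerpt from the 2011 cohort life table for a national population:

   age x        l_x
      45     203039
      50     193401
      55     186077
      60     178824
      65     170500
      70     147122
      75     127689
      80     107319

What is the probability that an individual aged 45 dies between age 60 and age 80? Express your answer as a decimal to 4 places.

0.3522

This is the probability of reaching 60 but not 80, conditional on being alive at 45: (l_60 − l_80) / l_45.
= (178824 − 107319) / 203039 = 71505 / 203039 = 0.352174.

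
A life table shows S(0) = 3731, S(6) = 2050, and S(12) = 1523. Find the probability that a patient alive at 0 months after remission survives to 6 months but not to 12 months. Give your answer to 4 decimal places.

0.1412

This is the probability of reaching 6 but not 12, conditional on being alive at 0: (S(6) − S(12)) / S(0).
= (2050 − 1523) / 3731 = 527 / 3731 = 0.141249.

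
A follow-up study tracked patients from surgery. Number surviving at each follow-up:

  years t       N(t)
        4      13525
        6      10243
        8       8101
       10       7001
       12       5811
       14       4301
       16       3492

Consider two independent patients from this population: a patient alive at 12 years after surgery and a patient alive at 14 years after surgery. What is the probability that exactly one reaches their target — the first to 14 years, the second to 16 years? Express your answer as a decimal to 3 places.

p₁ = N(14)/N(12) = 4301/5811 = 0.740148; p₂ = N(16)/N(14) = 3492/4301 = 0.811904.
P(exactly one) = p₁(1−p₂) + (1−p₁)p₂ = 0.139219 + 0.210975 = 0.350194.

0.350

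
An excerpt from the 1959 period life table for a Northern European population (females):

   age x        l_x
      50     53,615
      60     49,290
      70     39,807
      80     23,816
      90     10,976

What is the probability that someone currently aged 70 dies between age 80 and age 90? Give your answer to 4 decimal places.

We want 10|10q70 = (l_80 − l_90)/l_70.
This is the probability of reaching 80 but not 90, conditional on being alive at 70: (l_80 − l_90) / l_70.
= (23,816 − 10,976) / 39,807 = 12,840 / 39,807 = 0.322556.

0.3226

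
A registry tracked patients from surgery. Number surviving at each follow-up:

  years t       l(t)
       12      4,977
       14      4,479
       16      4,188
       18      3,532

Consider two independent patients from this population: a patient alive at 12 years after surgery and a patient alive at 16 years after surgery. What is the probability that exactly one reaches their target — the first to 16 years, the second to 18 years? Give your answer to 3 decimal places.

0.266

p₁ = l(16)/l(12) = 4,188/4,977 = 0.841471; p₂ = l(18)/l(16) = 3,532/4,188 = 0.843362.
P(exactly one) = p₁(1−p₂) + (1−p₁)p₂ = 0.131806 + 0.133697 = 0.265504.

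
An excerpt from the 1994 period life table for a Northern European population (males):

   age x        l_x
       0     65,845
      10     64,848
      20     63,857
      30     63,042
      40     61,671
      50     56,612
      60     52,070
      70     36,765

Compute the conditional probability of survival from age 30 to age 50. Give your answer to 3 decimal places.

0.898

We want 20p30 = l_50/l_30.
The conditional survival probability is l_50/l_30 = 56,612/63,042 = 0.898005.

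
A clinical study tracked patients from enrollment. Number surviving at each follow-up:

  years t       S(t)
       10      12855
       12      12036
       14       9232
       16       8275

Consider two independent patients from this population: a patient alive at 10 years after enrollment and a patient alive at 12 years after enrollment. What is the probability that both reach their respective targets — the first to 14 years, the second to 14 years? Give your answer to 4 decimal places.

0.5509

p₁ = S(14)/S(10) = 9232/12855 = 0.718164; p₂ = S(14)/S(12) = 9232/12036 = 0.767032.
P(both) = p₁ × p₂ = 0.718164 × 0.767032 = 0.550855.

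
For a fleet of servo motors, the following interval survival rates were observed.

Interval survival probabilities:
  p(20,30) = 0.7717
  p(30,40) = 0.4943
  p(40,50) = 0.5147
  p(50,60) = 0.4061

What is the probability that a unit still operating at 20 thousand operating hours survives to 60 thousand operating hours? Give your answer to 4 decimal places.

0.0797

P(survive 20→60) = 0.7717 × 0.4943 × 0.5147 × 0.4061.
= 0.079731.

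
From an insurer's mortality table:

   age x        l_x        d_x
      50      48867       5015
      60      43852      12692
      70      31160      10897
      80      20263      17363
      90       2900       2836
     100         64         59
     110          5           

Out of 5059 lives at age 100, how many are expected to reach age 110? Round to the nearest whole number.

The relevant probability is 5/64 = 0.078125.
Expected number = 5059 × 0.078125 = 395.

395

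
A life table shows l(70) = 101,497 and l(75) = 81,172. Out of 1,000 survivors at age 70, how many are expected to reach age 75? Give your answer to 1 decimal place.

The relevant probability is 81,172/101,497 = 0.799748.
Expected number = 1,000 × 0.799748 = 799.7.

799.7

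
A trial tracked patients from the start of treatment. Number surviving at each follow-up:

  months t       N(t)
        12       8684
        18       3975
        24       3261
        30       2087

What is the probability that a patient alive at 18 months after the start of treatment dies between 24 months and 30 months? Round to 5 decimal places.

This is the probability of reaching 24 but not 30, conditional on being alive at 18: (N(24) − N(30)) / N(18).
= (3261 − 2087) / 3975 = 1174 / 3975 = 0.295346.

0.29535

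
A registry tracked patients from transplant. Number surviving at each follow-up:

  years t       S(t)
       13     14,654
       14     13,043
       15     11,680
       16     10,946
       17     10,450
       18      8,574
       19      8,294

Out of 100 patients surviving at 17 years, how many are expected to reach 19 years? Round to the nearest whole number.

79

The relevant probability is 8,294/10,450 = 0.793684.
Expected number = 100 × 0.793684 = 79.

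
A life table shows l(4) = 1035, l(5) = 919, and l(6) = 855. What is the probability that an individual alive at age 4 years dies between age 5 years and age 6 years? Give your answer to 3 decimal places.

0.062

This is the probability of reaching 5 but not 6, conditional on being alive at 4: (l(5) − l(6)) / l(4).
= (919 − 855) / 1035 = 64 / 1035 = 0.061836.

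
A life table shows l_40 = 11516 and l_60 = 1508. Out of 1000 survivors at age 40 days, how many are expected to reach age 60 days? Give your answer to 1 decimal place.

130.9

The relevant probability is 1508/11516 = 0.130948.
Expected number = 1000 × 0.130948 = 130.9.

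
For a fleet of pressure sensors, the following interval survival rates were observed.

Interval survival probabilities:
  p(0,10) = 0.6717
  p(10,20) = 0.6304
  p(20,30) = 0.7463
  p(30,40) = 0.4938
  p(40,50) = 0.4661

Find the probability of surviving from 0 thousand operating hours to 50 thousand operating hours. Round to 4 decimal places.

0.0727

The overall survival probability is 0.6717 × 0.6304 × 0.7463 × 0.4938 × 0.4661.
= 0.072734.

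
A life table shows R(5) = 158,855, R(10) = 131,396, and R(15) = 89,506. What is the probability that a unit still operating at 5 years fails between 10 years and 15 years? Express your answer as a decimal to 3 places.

This is the probability of reaching 10 but not 15, conditional on being operational at 5: (R(10) − R(15)) / R(5).
= (131,396 − 89,506) / 158,855 = 41,890 / 158,855 = 0.263700.

0.264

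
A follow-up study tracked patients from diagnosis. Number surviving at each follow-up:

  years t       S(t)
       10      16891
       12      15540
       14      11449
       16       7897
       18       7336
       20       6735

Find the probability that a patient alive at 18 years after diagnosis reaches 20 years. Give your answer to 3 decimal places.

The conditional survival probability is S(20)/S(18) = 6735/7336 = 0.918075.

0.918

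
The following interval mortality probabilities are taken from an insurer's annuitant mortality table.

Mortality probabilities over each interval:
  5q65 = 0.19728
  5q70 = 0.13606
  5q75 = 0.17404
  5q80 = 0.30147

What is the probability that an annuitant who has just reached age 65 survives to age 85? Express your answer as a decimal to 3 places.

0.400

Survival from 65 to 85 is the product of surviving each interval: (1 − 0.19728) × (1 − 0.13606) × (1 − 0.17404) × (1 − 0.30147).
= 0.80272 × 0.86394 × 0.82596 × 0.69853 = 0.400121.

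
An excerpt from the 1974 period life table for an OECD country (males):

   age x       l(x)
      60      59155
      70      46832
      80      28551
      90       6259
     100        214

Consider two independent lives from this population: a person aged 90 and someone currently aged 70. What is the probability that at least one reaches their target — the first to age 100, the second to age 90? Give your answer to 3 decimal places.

0.163

p₁ = l(100)/l(90) = 214/6259 = 0.034191; p₂ = l(90)/l(70) = 6259/46832 = 0.133648.
P(at least one) = 1 − (1−p₁)(1−p₂) = 1 − 0.965809 × 0.866352 = 0.163269.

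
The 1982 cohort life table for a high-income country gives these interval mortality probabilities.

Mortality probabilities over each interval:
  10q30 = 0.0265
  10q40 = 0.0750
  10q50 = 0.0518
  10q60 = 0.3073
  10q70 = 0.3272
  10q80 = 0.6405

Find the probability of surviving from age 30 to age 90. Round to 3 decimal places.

Chaining the interval survival probabilities: (1 − 0.0265) × (1 − 0.0750) × (1 − 0.0518) × (1 − 0.3073) × (1 − 0.3272) × (1 − 0.6405).
= 0.9735 × 0.9250 × 0.9482 × 0.6927 × 0.6728 × 0.3595 = 0.143057.

0.143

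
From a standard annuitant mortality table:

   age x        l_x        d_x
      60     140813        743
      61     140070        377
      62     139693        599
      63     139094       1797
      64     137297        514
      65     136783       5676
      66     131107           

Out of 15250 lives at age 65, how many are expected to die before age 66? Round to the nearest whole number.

The relevant probability is 1 − 131107/136783 = 0.041496.
Expected number = 15250 × 0.041496 = 633.

633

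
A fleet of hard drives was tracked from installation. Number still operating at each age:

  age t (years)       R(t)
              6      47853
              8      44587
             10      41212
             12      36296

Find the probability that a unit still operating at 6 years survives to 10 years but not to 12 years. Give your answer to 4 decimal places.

0.1027

This is the probability of reaching 10 but not 12, conditional on being operational at 6: (R(10) − R(12)) / R(6).
= (41212 − 36296) / 47853 = 4916 / 47853 = 0.102731.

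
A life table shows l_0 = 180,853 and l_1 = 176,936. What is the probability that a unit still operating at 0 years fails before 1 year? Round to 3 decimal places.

P(fail before 1 | operational at 0) = 1 − l_1/l_0 = 1 − 176,936/180,853 = (3,917)/180,853 = 0.021658.

0.022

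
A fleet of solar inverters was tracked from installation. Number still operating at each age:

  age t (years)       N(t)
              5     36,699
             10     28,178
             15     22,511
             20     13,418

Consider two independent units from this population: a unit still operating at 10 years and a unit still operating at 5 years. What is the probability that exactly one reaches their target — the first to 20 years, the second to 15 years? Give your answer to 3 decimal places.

p₁ = N(20)/N(10) = 13,418/28,178 = 0.476187; p₂ = N(15)/N(5) = 22,511/36,699 = 0.613395.
P(exactly one) = p₁(1−p₂) + (1−p₁)p₂ = 0.184096 + 0.321304 = 0.505401.

0.505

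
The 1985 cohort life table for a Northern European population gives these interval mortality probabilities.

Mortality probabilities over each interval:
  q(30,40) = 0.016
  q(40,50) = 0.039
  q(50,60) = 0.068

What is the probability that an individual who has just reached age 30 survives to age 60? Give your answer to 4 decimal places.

0.8813

The overall survival probability is (1 − 0.016) × (1 − 0.039) × (1 − 0.068).
= 0.984 × 0.961 × 0.932 = 0.881322.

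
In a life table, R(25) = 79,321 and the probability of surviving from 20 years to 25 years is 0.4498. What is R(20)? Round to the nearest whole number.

R(20) = R(25) / p = 79,321 / 0.4498 = 176347.

176347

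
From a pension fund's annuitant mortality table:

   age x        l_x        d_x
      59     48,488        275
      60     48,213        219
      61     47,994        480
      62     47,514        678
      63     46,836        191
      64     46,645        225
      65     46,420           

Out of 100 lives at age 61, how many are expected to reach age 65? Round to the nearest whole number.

The relevant probability is 46,420/47,994 = 0.967204.
Expected number = 100 × 0.967204 = 97.

97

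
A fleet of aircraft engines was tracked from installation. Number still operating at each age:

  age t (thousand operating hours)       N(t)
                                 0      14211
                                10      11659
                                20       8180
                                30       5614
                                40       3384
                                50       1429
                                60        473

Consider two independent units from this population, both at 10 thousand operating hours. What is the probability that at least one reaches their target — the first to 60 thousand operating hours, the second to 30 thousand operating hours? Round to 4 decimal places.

0.5026

p₁ = N(60)/N(10) = 473/11659 = 0.040570; p₂ = N(30)/N(10) = 5614/11659 = 0.481516.
P(at least one) = 1 − (1−p₁)(1−p₂) = 1 − 0.959430 × 0.518484 = 0.502551.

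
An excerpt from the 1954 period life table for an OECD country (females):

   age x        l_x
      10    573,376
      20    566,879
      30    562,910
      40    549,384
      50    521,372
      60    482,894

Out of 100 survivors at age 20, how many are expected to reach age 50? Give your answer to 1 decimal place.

92.0

The relevant probability is 521,372/566,879 = 0.919724.
Expected number = 100 × 0.919724 = 92.0.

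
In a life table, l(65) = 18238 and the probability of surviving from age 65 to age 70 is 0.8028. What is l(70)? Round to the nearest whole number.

l(70) = l(65) × p = 18238 × 0.8028 = 14641.

14641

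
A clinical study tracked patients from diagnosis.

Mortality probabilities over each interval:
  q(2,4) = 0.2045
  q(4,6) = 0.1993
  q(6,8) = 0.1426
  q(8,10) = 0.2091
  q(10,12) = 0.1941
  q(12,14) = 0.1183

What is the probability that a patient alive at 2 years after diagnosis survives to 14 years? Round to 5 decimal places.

P(survive 2→14) = (1 − 0.2045) × (1 − 0.1993) × (1 − 0.1426) × (1 − 0.2091) × (1 − 0.1941) × (1 − 0.1183).
= 0.7955 × 0.8007 × 0.8574 × 0.7909 × 0.8059 × 0.8817 = 0.306914.

0.30691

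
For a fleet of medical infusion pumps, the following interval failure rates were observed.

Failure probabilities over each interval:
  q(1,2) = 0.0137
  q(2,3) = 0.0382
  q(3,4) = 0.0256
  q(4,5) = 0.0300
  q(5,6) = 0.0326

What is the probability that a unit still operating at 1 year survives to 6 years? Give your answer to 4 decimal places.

Survival from 1 to 6 is the product of surviving each interval: (1 − 0.0137) × (1 − 0.0382) × (1 − 0.0256) × (1 − 0.0300) × (1 − 0.0326).
= 0.9863 × 0.9618 × 0.9744 × 0.9700 × 0.9674 = 0.867379.

0.8674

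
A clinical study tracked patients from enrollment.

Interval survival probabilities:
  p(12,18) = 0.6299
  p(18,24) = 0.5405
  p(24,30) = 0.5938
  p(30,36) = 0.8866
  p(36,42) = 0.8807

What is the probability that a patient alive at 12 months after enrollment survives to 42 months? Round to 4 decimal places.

P(survive 12→42) = 0.6299 × 0.5405 × 0.5938 × 0.8866 × 0.8807.
= 0.157857.

0.1579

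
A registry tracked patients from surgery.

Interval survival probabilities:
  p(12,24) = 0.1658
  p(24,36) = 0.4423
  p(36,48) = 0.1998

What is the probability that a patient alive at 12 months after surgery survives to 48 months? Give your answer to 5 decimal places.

0.01465

Survival from 12 to 48 is the product of surviving each interval: 0.1658 × 0.4423 × 0.1998.
= 0.014652.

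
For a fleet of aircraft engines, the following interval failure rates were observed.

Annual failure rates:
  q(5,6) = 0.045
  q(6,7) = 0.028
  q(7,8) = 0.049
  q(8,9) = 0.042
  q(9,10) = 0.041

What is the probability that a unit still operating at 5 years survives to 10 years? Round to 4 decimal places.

0.8110

P(survive 5→10) = (1 − 0.045) × (1 − 0.028) × (1 − 0.049) × (1 − 0.042) × (1 − 0.041).
= 0.955 × 0.972 × 0.951 × 0.958 × 0.959 = 0.811025.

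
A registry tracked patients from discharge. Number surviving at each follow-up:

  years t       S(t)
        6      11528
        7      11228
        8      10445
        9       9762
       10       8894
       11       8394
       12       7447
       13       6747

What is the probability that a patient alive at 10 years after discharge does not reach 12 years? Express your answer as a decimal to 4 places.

P(die before 12 | alive at 10) = 1 − S(12)/S(10) = 1 − 7447/8894 = (1447)/8894 = 0.162694.

0.1627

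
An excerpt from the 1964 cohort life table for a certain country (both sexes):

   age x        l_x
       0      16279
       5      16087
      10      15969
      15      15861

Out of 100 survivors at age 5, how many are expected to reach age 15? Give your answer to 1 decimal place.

98.6

The relevant probability is 15861/16087 = 0.985951.
Expected number = 100 × 0.985951 = 98.6.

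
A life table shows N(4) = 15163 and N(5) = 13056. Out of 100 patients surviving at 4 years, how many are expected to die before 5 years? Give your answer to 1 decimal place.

The relevant probability is 1 − 13056/15163 = 0.138957.
Expected number = 100 × 0.138957 = 13.9.

13.9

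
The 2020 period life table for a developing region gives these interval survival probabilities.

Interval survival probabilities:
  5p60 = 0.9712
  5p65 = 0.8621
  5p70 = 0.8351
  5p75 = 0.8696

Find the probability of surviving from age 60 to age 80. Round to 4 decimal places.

0.6080

Survival from 60 to 80 is the product of surviving each interval: 0.9712 × 0.8621 × 0.8351 × 0.8696.
= 0.608029.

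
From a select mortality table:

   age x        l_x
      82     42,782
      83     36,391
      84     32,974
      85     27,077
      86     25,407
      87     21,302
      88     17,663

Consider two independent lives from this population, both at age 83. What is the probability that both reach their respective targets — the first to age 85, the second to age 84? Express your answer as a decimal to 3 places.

0.674

p₁ = l_85/l_83 = 27,077/36,391 = 0.744058; p₂ = l_84/l_83 = 32,974/36,391 = 0.906103.
P(both) = p₁ × p₂ = 0.744058 × 0.906103 = 0.674193.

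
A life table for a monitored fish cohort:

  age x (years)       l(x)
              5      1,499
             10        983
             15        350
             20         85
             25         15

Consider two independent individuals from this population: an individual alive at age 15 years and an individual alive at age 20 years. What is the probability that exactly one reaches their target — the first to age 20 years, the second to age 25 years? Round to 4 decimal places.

0.3336

p₁ = l(20)/l(15) = 85/350 = 0.242857; p₂ = l(25)/l(20) = 15/85 = 0.176471.
P(exactly one) = p₁(1−p₂) + (1−p₁)p₂ = 0.200000 + 0.133614 = 0.333614.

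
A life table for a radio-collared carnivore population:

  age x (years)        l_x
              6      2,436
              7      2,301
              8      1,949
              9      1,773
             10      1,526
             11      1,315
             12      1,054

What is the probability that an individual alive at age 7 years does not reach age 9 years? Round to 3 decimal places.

P(die before 9 | alive at 7) = 1 − l_9/l_7 = 1 − 1,773/2,301 = (528)/2,301 = 0.229465.

0.229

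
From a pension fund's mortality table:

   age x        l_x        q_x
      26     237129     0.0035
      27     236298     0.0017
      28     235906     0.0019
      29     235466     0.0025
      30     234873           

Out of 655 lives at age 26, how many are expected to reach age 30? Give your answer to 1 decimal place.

The relevant probability is 234873/237129 = 0.990486.
Expected number = 655 × 0.990486 = 648.8.

648.8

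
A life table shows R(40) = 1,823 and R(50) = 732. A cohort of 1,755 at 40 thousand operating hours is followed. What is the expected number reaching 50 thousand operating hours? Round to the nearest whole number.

705

The relevant probability is 732/1,823 = 0.401536.
Expected number = 1,755 × 0.401536 = 705.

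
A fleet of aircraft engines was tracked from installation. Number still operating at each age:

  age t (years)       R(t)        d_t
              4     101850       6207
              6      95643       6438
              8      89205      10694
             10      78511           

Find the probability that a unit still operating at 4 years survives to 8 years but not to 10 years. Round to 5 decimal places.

This is the probability of reaching 8 but not 10, conditional on being operational at 4: (R(8) − R(10)) / R(4).
= (89205 − 78511) / 101850 = 10694 / 101850 = 0.104998.

0.10500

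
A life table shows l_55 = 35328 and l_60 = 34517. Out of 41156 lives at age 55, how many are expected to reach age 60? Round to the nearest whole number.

40211

The relevant probability is 34517/35328 = 0.977044.
Expected number = 41156 × 0.977044 = 40211.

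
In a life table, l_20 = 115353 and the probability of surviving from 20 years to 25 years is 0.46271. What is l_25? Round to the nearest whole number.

l_25 = l_20 × p = 115353 × 0.46271 = 53375.

53375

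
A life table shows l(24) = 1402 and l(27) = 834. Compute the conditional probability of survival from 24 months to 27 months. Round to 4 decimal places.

0.5949

The conditional survival probability is l(27)/l(24) = 834/1402 = 0.594864.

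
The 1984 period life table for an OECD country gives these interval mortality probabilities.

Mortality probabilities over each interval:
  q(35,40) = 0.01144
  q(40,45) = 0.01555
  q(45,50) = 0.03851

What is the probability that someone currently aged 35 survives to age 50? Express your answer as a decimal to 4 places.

The overall survival probability is (1 − 0.01144) × (1 − 0.01555) × (1 − 0.03851).
= 0.98856 × 0.98445 × 0.96149 = 0.935710.

0.9357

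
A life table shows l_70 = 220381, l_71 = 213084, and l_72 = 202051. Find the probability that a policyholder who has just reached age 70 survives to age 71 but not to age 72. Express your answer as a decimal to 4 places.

0.0501

We want 1|1q70 = (l_71 − l_72)/l_70.
This is the probability of reaching 71 but not 72, conditional on being alive at 70: (l_71 − l_72) / l_70.
= (213084 − 202051) / 220381 = 11033 / 220381 = 0.050063.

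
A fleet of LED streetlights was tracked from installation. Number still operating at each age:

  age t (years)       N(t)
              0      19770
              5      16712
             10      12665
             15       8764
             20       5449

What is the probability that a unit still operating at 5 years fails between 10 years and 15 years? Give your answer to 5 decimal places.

0.23343

This is the probability of reaching 10 but not 15, conditional on being operational at 5: (N(10) − N(15)) / N(5).
= (12665 − 8764) / 16712 = 3901 / 16712 = 0.233425.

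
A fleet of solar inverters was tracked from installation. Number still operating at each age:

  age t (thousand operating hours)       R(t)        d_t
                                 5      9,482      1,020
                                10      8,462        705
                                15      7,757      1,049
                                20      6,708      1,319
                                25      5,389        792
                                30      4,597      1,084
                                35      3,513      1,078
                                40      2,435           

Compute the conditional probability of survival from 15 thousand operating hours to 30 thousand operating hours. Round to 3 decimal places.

The conditional survival probability is R(30)/R(15) = 4,597/7,757 = 0.592626.

0.593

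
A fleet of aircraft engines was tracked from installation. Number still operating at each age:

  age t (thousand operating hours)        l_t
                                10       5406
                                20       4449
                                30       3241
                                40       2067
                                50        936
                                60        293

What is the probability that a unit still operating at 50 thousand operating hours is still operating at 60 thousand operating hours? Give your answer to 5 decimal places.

The conditional survival probability is l_60/l_50 = 293/936 = 0.313034.

0.31303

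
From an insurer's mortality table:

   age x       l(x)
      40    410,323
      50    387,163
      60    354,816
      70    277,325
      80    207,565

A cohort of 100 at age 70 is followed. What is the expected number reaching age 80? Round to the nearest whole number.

The relevant probability is 207,565/277,325 = 0.748454.
Expected number = 100 × 0.748454 = 75.

75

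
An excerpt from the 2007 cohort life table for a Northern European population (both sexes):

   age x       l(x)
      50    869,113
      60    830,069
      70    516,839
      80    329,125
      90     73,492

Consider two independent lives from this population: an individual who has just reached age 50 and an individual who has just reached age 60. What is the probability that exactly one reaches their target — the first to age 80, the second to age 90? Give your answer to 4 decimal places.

0.4002

p₁ = l(80)/l(50) = 329,125/869,113 = 0.378691; p₂ = l(90)/l(60) = 73,492/830,069 = 0.088537.
P(exactly one) = p₁(1−p₂) + (1−p₁)p₂ = 0.345163 + 0.055009 = 0.400172.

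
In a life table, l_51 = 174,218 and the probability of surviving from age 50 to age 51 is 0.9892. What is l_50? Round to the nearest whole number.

176120

l_50 = l_51 / p = 174,218 / 0.9892 = 176120.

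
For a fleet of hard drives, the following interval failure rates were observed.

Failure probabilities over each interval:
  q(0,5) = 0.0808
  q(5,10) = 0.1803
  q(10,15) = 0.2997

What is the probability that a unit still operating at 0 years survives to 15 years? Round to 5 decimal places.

0.52765

The overall survival probability is (1 − 0.0808) × (1 − 0.1803) × (1 − 0.2997).
= 0.9192 × 0.8197 × 0.7003 = 0.527654.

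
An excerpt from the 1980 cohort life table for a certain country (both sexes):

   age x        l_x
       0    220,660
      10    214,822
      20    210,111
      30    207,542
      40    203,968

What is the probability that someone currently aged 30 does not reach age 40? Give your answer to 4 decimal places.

0.0172

P(die before 40 | alive at 30) = 1 − l_40/l_30 = 1 − 203,968/207,542 = (3,574)/207,542 = 0.017221.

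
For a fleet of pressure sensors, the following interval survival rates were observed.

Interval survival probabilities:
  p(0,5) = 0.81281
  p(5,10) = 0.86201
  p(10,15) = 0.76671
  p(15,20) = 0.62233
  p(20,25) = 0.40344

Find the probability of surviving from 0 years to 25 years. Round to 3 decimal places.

Chaining the interval survival probabilities: 0.81281 × 0.86201 × 0.76671 × 0.62233 × 0.40344.
= 0.134875.

0.135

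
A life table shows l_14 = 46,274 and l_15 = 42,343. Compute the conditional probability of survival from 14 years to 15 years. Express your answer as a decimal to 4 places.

The conditional survival probability is l_15/l_14 = 42,343/46,274 = 0.915049.

0.9150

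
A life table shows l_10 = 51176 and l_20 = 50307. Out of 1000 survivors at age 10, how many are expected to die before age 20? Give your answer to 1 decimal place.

17.0

The relevant probability is 1 − 50307/51176 = 0.016981.
Expected number = 1000 × 0.016981 = 17.0.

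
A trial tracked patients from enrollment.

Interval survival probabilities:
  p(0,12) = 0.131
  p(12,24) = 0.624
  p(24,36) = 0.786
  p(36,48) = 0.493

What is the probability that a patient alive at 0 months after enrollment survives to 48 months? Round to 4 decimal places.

Chaining the interval survival probabilities: 0.131 × 0.624 × 0.786 × 0.493.
= 0.031676.

0.0317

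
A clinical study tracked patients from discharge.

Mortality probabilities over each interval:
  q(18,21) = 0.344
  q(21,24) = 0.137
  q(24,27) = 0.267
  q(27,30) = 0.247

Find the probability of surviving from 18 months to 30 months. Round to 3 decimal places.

0.312

P(survive 18→30) = (1 − 0.344) × (1 − 0.137) × (1 − 0.267) × (1 − 0.247).
= 0.656 × 0.863 × 0.733 × 0.753 = 0.312474.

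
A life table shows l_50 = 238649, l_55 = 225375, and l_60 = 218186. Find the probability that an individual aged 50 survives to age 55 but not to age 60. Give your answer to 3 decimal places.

0.030

We want 5|5q50 = (l_55 − l_60)/l_50.
This is the probability of reaching 55 but not 60, conditional on being alive at 50: (l_55 − l_60) / l_50.
= (225375 − 218186) / 238649 = 7189 / 238649 = 0.030124.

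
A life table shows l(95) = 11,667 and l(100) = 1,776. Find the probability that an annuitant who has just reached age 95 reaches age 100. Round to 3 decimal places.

The conditional survival probability is l(100)/l(95) = 1,776/11,667 = 0.152224.

0.152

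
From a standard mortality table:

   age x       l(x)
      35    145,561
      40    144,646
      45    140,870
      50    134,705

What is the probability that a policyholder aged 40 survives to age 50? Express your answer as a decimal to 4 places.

The conditional survival probability is l(50)/l(40) = 134,705/144,646 = 0.931274.

0.9313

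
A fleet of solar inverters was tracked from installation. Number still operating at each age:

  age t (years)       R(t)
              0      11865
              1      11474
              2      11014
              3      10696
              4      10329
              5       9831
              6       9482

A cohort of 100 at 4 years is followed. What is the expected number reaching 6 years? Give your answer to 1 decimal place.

The relevant probability is 9482/10329 = 0.917998.
Expected number = 100 × 0.917998 = 91.8.

91.8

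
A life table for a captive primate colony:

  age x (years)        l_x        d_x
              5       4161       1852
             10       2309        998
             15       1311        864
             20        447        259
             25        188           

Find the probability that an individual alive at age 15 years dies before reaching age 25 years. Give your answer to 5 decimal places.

0.85660

P(die before 25 | alive at 15) = 1 − l_25/l_15 = 1 − 188/1311 = (1123)/1311 = 0.856598.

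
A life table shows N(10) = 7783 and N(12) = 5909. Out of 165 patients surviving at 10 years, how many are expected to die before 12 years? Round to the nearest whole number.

40

The relevant probability is 1 − 5909/7783 = 0.240781.
Expected number = 165 × 0.240781 = 40.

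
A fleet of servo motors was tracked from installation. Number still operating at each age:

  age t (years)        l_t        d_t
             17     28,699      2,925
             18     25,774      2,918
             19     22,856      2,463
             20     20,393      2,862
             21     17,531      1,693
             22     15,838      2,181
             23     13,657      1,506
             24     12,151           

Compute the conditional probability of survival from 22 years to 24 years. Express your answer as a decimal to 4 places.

The conditional survival probability is l_24/l_22 = 12,151/15,838 = 0.767205.

0.7672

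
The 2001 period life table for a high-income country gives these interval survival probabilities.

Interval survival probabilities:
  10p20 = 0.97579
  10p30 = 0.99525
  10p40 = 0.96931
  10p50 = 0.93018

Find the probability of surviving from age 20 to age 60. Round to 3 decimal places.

40p20 = 0.97579 × 0.99525 × 0.96931 × 0.93018.
= 0.875625.

0.876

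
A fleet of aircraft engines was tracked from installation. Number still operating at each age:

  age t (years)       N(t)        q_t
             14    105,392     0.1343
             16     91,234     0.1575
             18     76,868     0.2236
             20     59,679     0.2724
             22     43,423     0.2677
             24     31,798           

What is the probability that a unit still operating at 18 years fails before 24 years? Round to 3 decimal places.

P(fail before 24 | operational at 18) = 1 − N(24)/N(18) = 1 − 31,798/76,868 = (45,070)/76,868 = 0.586330.

0.586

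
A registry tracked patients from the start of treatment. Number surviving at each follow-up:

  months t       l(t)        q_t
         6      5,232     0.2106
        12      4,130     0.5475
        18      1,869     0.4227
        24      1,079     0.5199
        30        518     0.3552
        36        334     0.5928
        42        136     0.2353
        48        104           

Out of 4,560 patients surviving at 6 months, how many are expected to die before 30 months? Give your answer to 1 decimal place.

The relevant probability is 1 − 518/5,232 = 0.900994.
Expected number = 4,560 × 0.900994 = 4108.5.

4108.5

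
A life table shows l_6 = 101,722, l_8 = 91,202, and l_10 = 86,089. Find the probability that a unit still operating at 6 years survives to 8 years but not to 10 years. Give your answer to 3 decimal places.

This is the probability of reaching 8 but not 10, conditional on being operational at 6: (l_8 − l_10) / l_6.
= (91,202 − 86,089) / 101,722 = 5,113 / 101,722 = 0.050264.

0.050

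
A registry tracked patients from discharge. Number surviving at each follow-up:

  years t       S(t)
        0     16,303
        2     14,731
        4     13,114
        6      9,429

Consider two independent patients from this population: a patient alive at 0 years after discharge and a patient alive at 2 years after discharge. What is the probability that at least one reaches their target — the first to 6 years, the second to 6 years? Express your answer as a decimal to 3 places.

0.848

p₁ = S(6)/S(0) = 9,429/16,303 = 0.578360; p₂ = S(6)/S(2) = 9,429/14,731 = 0.640079.
P(at least one) = 1 − (1−p₁)(1−p₂) = 1 − 0.421640 × 0.359921 = 0.848243.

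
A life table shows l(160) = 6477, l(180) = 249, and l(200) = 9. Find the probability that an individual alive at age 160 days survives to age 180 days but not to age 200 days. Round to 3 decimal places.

This is the probability of reaching 180 but not 200, conditional on being alive at 160: (l(180) − l(200)) / l(160).
= (249 − 9) / 6477 = 240 / 6477 = 0.037054.

0.037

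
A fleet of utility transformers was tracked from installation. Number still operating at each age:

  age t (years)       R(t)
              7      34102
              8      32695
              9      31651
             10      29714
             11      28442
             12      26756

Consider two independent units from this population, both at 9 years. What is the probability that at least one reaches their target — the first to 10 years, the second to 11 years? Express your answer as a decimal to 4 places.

p₁ = R(10)/R(9) = 29714/31651 = 0.938801; p₂ = R(11)/R(9) = 28442/31651 = 0.898613.
P(at least one) = 1 − (1−p₁)(1−p₂) = 1 − 0.061199 × 0.101387 = 0.993795.

0.9938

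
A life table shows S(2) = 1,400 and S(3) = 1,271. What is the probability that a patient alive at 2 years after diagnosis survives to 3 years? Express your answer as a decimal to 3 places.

The conditional survival probability is S(3)/S(2) = 1,271/1,400 = 0.907857.

0.908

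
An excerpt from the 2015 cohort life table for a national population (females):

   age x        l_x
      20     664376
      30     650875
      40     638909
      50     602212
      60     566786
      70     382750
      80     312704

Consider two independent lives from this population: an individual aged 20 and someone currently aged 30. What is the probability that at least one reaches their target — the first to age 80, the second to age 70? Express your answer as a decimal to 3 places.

0.782

p₁ = l_80/l_20 = 312704/664376 = 0.470673; p₂ = l_70/l_30 = 382750/650875 = 0.588055.
P(at least one) = 1 − (1−p₁)(1−p₂) = 1 − 0.529327 × 0.411945 = 0.781946.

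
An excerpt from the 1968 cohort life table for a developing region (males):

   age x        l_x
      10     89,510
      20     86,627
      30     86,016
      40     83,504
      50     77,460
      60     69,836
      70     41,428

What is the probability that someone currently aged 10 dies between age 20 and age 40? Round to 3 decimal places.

0.035

We want 10|20q10 = (l_20 − l_40)/l_10.
This is the probability of reaching 20 but not 40, conditional on being alive at 10: (l_20 − l_40) / l_10.
= (86,627 − 83,504) / 89,510 = 3,123 / 89,510 = 0.034890.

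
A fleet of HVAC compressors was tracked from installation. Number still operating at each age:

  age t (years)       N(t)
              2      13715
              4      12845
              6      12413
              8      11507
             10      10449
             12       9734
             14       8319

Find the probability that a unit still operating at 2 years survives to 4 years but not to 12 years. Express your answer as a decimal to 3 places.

0.227

This is the probability of reaching 4 but not 12, conditional on being operational at 2: (N(4) − N(12)) / N(2).
= (12845 − 9734) / 13715 = 3111 / 13715 = 0.226832.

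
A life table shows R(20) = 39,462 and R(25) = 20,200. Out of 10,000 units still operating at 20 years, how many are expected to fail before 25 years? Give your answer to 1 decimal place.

4881.2

The relevant probability is 1 − 20,200/39,462 = 0.488115.
Expected number = 10,000 × 0.488115 = 4881.2.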